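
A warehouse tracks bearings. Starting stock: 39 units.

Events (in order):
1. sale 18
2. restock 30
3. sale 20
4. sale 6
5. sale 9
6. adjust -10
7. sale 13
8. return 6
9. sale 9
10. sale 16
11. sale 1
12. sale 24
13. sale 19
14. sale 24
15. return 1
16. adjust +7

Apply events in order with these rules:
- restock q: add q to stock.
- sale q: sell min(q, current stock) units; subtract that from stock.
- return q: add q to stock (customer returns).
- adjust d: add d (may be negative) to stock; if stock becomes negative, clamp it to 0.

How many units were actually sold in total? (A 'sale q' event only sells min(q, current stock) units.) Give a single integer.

Processing events:
Start: stock = 39
  Event 1 (sale 18): sell min(18,39)=18. stock: 39 - 18 = 21. total_sold = 18
  Event 2 (restock 30): 21 + 30 = 51
  Event 3 (sale 20): sell min(20,51)=20. stock: 51 - 20 = 31. total_sold = 38
  Event 4 (sale 6): sell min(6,31)=6. stock: 31 - 6 = 25. total_sold = 44
  Event 5 (sale 9): sell min(9,25)=9. stock: 25 - 9 = 16. total_sold = 53
  Event 6 (adjust -10): 16 + -10 = 6
  Event 7 (sale 13): sell min(13,6)=6. stock: 6 - 6 = 0. total_sold = 59
  Event 8 (return 6): 0 + 6 = 6
  Event 9 (sale 9): sell min(9,6)=6. stock: 6 - 6 = 0. total_sold = 65
  Event 10 (sale 16): sell min(16,0)=0. stock: 0 - 0 = 0. total_sold = 65
  Event 11 (sale 1): sell min(1,0)=0. stock: 0 - 0 = 0. total_sold = 65
  Event 12 (sale 24): sell min(24,0)=0. stock: 0 - 0 = 0. total_sold = 65
  Event 13 (sale 19): sell min(19,0)=0. stock: 0 - 0 = 0. total_sold = 65
  Event 14 (sale 24): sell min(24,0)=0. stock: 0 - 0 = 0. total_sold = 65
  Event 15 (return 1): 0 + 1 = 1
  Event 16 (adjust +7): 1 + 7 = 8
Final: stock = 8, total_sold = 65

Answer: 65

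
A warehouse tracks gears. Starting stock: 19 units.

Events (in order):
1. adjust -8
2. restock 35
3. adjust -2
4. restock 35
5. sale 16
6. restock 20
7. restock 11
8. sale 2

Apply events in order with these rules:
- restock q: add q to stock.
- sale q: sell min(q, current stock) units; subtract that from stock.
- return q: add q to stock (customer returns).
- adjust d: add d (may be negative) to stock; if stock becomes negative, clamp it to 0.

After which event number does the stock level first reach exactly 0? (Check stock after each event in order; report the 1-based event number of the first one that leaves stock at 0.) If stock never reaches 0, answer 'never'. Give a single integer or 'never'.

Processing events:
Start: stock = 19
  Event 1 (adjust -8): 19 + -8 = 11
  Event 2 (restock 35): 11 + 35 = 46
  Event 3 (adjust -2): 46 + -2 = 44
  Event 4 (restock 35): 44 + 35 = 79
  Event 5 (sale 16): sell min(16,79)=16. stock: 79 - 16 = 63. total_sold = 16
  Event 6 (restock 20): 63 + 20 = 83
  Event 7 (restock 11): 83 + 11 = 94
  Event 8 (sale 2): sell min(2,94)=2. stock: 94 - 2 = 92. total_sold = 18
Final: stock = 92, total_sold = 18

Stock never reaches 0.

Answer: never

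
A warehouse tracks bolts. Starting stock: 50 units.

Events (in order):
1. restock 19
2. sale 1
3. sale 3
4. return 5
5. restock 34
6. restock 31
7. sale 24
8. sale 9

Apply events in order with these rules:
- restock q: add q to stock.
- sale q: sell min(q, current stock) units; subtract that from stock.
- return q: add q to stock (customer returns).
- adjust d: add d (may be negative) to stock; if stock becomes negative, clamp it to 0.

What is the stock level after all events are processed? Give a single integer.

Processing events:
Start: stock = 50
  Event 1 (restock 19): 50 + 19 = 69
  Event 2 (sale 1): sell min(1,69)=1. stock: 69 - 1 = 68. total_sold = 1
  Event 3 (sale 3): sell min(3,68)=3. stock: 68 - 3 = 65. total_sold = 4
  Event 4 (return 5): 65 + 5 = 70
  Event 5 (restock 34): 70 + 34 = 104
  Event 6 (restock 31): 104 + 31 = 135
  Event 7 (sale 24): sell min(24,135)=24. stock: 135 - 24 = 111. total_sold = 28
  Event 8 (sale 9): sell min(9,111)=9. stock: 111 - 9 = 102. total_sold = 37
Final: stock = 102, total_sold = 37

Answer: 102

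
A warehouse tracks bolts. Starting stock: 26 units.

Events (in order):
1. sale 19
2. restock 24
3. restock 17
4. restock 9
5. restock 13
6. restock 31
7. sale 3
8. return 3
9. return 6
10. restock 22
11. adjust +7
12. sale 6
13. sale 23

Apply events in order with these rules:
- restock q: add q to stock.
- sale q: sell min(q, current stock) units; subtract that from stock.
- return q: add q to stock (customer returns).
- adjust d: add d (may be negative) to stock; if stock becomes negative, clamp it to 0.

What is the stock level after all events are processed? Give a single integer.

Answer: 107

Derivation:
Processing events:
Start: stock = 26
  Event 1 (sale 19): sell min(19,26)=19. stock: 26 - 19 = 7. total_sold = 19
  Event 2 (restock 24): 7 + 24 = 31
  Event 3 (restock 17): 31 + 17 = 48
  Event 4 (restock 9): 48 + 9 = 57
  Event 5 (restock 13): 57 + 13 = 70
  Event 6 (restock 31): 70 + 31 = 101
  Event 7 (sale 3): sell min(3,101)=3. stock: 101 - 3 = 98. total_sold = 22
  Event 8 (return 3): 98 + 3 = 101
  Event 9 (return 6): 101 + 6 = 107
  Event 10 (restock 22): 107 + 22 = 129
  Event 11 (adjust +7): 129 + 7 = 136
  Event 12 (sale 6): sell min(6,136)=6. stock: 136 - 6 = 130. total_sold = 28
  Event 13 (sale 23): sell min(23,130)=23. stock: 130 - 23 = 107. total_sold = 51
Final: stock = 107, total_sold = 51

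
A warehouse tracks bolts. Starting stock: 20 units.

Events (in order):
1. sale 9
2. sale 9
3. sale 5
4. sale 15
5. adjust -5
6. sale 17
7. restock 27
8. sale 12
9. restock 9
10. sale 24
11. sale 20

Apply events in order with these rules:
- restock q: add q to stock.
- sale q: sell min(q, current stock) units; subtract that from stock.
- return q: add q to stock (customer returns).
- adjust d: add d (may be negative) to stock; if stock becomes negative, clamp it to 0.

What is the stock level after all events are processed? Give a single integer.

Answer: 0

Derivation:
Processing events:
Start: stock = 20
  Event 1 (sale 9): sell min(9,20)=9. stock: 20 - 9 = 11. total_sold = 9
  Event 2 (sale 9): sell min(9,11)=9. stock: 11 - 9 = 2. total_sold = 18
  Event 3 (sale 5): sell min(5,2)=2. stock: 2 - 2 = 0. total_sold = 20
  Event 4 (sale 15): sell min(15,0)=0. stock: 0 - 0 = 0. total_sold = 20
  Event 5 (adjust -5): 0 + -5 = 0 (clamped to 0)
  Event 6 (sale 17): sell min(17,0)=0. stock: 0 - 0 = 0. total_sold = 20
  Event 7 (restock 27): 0 + 27 = 27
  Event 8 (sale 12): sell min(12,27)=12. stock: 27 - 12 = 15. total_sold = 32
  Event 9 (restock 9): 15 + 9 = 24
  Event 10 (sale 24): sell min(24,24)=24. stock: 24 - 24 = 0. total_sold = 56
  Event 11 (sale 20): sell min(20,0)=0. stock: 0 - 0 = 0. total_sold = 56
Final: stock = 0, total_sold = 56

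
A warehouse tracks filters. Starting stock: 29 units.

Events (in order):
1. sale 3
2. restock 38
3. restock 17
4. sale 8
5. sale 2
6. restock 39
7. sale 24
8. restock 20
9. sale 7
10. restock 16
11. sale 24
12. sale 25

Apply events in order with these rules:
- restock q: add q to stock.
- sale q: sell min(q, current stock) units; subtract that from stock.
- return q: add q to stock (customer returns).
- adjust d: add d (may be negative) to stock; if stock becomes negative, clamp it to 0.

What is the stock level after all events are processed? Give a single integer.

Processing events:
Start: stock = 29
  Event 1 (sale 3): sell min(3,29)=3. stock: 29 - 3 = 26. total_sold = 3
  Event 2 (restock 38): 26 + 38 = 64
  Event 3 (restock 17): 64 + 17 = 81
  Event 4 (sale 8): sell min(8,81)=8. stock: 81 - 8 = 73. total_sold = 11
  Event 5 (sale 2): sell min(2,73)=2. stock: 73 - 2 = 71. total_sold = 13
  Event 6 (restock 39): 71 + 39 = 110
  Event 7 (sale 24): sell min(24,110)=24. stock: 110 - 24 = 86. total_sold = 37
  Event 8 (restock 20): 86 + 20 = 106
  Event 9 (sale 7): sell min(7,106)=7. stock: 106 - 7 = 99. total_sold = 44
  Event 10 (restock 16): 99 + 16 = 115
  Event 11 (sale 24): sell min(24,115)=24. stock: 115 - 24 = 91. total_sold = 68
  Event 12 (sale 25): sell min(25,91)=25. stock: 91 - 25 = 66. total_sold = 93
Final: stock = 66, total_sold = 93

Answer: 66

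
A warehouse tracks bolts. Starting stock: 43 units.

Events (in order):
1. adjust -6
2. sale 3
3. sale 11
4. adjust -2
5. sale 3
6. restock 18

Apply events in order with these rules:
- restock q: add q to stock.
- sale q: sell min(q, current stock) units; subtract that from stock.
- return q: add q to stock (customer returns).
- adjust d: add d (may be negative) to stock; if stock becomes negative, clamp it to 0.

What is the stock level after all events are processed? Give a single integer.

Answer: 36

Derivation:
Processing events:
Start: stock = 43
  Event 1 (adjust -6): 43 + -6 = 37
  Event 2 (sale 3): sell min(3,37)=3. stock: 37 - 3 = 34. total_sold = 3
  Event 3 (sale 11): sell min(11,34)=11. stock: 34 - 11 = 23. total_sold = 14
  Event 4 (adjust -2): 23 + -2 = 21
  Event 5 (sale 3): sell min(3,21)=3. stock: 21 - 3 = 18. total_sold = 17
  Event 6 (restock 18): 18 + 18 = 36
Final: stock = 36, total_sold = 17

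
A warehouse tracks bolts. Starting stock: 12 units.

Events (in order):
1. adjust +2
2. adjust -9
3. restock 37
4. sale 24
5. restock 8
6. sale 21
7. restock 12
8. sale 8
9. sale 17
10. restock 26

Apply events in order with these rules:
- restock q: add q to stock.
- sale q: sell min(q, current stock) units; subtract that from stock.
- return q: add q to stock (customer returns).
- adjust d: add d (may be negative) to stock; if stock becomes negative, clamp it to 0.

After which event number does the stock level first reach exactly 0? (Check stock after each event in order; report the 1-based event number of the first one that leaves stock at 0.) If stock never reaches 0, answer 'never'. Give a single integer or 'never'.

Processing events:
Start: stock = 12
  Event 1 (adjust +2): 12 + 2 = 14
  Event 2 (adjust -9): 14 + -9 = 5
  Event 3 (restock 37): 5 + 37 = 42
  Event 4 (sale 24): sell min(24,42)=24. stock: 42 - 24 = 18. total_sold = 24
  Event 5 (restock 8): 18 + 8 = 26
  Event 6 (sale 21): sell min(21,26)=21. stock: 26 - 21 = 5. total_sold = 45
  Event 7 (restock 12): 5 + 12 = 17
  Event 8 (sale 8): sell min(8,17)=8. stock: 17 - 8 = 9. total_sold = 53
  Event 9 (sale 17): sell min(17,9)=9. stock: 9 - 9 = 0. total_sold = 62
  Event 10 (restock 26): 0 + 26 = 26
Final: stock = 26, total_sold = 62

First zero at event 9.

Answer: 9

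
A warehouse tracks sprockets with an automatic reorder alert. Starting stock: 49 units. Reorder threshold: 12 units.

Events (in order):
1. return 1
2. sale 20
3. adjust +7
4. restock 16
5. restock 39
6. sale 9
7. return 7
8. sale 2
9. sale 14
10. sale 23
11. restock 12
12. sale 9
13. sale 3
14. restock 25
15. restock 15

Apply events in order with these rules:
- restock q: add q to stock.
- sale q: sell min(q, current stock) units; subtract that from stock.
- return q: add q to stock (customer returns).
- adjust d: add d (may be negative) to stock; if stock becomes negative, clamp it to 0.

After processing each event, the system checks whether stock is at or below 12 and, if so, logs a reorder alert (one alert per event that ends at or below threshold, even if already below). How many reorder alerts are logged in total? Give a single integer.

Answer: 0

Derivation:
Processing events:
Start: stock = 49
  Event 1 (return 1): 49 + 1 = 50
  Event 2 (sale 20): sell min(20,50)=20. stock: 50 - 20 = 30. total_sold = 20
  Event 3 (adjust +7): 30 + 7 = 37
  Event 4 (restock 16): 37 + 16 = 53
  Event 5 (restock 39): 53 + 39 = 92
  Event 6 (sale 9): sell min(9,92)=9. stock: 92 - 9 = 83. total_sold = 29
  Event 7 (return 7): 83 + 7 = 90
  Event 8 (sale 2): sell min(2,90)=2. stock: 90 - 2 = 88. total_sold = 31
  Event 9 (sale 14): sell min(14,88)=14. stock: 88 - 14 = 74. total_sold = 45
  Event 10 (sale 23): sell min(23,74)=23. stock: 74 - 23 = 51. total_sold = 68
  Event 11 (restock 12): 51 + 12 = 63
  Event 12 (sale 9): sell min(9,63)=9. stock: 63 - 9 = 54. total_sold = 77
  Event 13 (sale 3): sell min(3,54)=3. stock: 54 - 3 = 51. total_sold = 80
  Event 14 (restock 25): 51 + 25 = 76
  Event 15 (restock 15): 76 + 15 = 91
Final: stock = 91, total_sold = 80

Checking against threshold 12:
  After event 1: stock=50 > 12
  After event 2: stock=30 > 12
  After event 3: stock=37 > 12
  After event 4: stock=53 > 12
  After event 5: stock=92 > 12
  After event 6: stock=83 > 12
  After event 7: stock=90 > 12
  After event 8: stock=88 > 12
  After event 9: stock=74 > 12
  After event 10: stock=51 > 12
  After event 11: stock=63 > 12
  After event 12: stock=54 > 12
  After event 13: stock=51 > 12
  After event 14: stock=76 > 12
  After event 15: stock=91 > 12
Alert events: []. Count = 0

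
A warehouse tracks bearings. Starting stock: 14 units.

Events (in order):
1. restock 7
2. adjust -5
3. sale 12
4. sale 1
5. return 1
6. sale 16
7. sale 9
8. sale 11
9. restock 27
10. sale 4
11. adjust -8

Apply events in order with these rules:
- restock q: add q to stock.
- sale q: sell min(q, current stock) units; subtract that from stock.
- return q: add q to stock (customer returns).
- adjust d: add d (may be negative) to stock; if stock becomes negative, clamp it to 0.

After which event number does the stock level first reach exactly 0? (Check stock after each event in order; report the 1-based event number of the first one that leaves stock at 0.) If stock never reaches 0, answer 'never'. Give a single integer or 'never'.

Answer: 6

Derivation:
Processing events:
Start: stock = 14
  Event 1 (restock 7): 14 + 7 = 21
  Event 2 (adjust -5): 21 + -5 = 16
  Event 3 (sale 12): sell min(12,16)=12. stock: 16 - 12 = 4. total_sold = 12
  Event 4 (sale 1): sell min(1,4)=1. stock: 4 - 1 = 3. total_sold = 13
  Event 5 (return 1): 3 + 1 = 4
  Event 6 (sale 16): sell min(16,4)=4. stock: 4 - 4 = 0. total_sold = 17
  Event 7 (sale 9): sell min(9,0)=0. stock: 0 - 0 = 0. total_sold = 17
  Event 8 (sale 11): sell min(11,0)=0. stock: 0 - 0 = 0. total_sold = 17
  Event 9 (restock 27): 0 + 27 = 27
  Event 10 (sale 4): sell min(4,27)=4. stock: 27 - 4 = 23. total_sold = 21
  Event 11 (adjust -8): 23 + -8 = 15
Final: stock = 15, total_sold = 21

First zero at event 6.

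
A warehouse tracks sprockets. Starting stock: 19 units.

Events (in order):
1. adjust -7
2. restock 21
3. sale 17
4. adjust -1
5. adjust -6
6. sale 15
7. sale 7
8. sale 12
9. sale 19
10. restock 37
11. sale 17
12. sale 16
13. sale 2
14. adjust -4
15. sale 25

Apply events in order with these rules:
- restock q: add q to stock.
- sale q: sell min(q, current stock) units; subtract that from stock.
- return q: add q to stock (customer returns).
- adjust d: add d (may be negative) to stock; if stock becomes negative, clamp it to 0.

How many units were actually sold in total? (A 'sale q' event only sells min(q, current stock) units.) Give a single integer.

Processing events:
Start: stock = 19
  Event 1 (adjust -7): 19 + -7 = 12
  Event 2 (restock 21): 12 + 21 = 33
  Event 3 (sale 17): sell min(17,33)=17. stock: 33 - 17 = 16. total_sold = 17
  Event 4 (adjust -1): 16 + -1 = 15
  Event 5 (adjust -6): 15 + -6 = 9
  Event 6 (sale 15): sell min(15,9)=9. stock: 9 - 9 = 0. total_sold = 26
  Event 7 (sale 7): sell min(7,0)=0. stock: 0 - 0 = 0. total_sold = 26
  Event 8 (sale 12): sell min(12,0)=0. stock: 0 - 0 = 0. total_sold = 26
  Event 9 (sale 19): sell min(19,0)=0. stock: 0 - 0 = 0. total_sold = 26
  Event 10 (restock 37): 0 + 37 = 37
  Event 11 (sale 17): sell min(17,37)=17. stock: 37 - 17 = 20. total_sold = 43
  Event 12 (sale 16): sell min(16,20)=16. stock: 20 - 16 = 4. total_sold = 59
  Event 13 (sale 2): sell min(2,4)=2. stock: 4 - 2 = 2. total_sold = 61
  Event 14 (adjust -4): 2 + -4 = 0 (clamped to 0)
  Event 15 (sale 25): sell min(25,0)=0. stock: 0 - 0 = 0. total_sold = 61
Final: stock = 0, total_sold = 61

Answer: 61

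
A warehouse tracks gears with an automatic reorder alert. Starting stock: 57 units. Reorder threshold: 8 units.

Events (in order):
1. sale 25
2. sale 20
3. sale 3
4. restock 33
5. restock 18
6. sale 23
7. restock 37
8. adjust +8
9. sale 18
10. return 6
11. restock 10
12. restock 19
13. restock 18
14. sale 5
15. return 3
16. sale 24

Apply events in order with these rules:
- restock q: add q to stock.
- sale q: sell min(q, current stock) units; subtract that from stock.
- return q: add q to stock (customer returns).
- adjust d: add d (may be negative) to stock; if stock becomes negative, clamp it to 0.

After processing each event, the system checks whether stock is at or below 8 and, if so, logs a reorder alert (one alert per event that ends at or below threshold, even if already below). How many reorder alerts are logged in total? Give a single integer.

Answer: 0

Derivation:
Processing events:
Start: stock = 57
  Event 1 (sale 25): sell min(25,57)=25. stock: 57 - 25 = 32. total_sold = 25
  Event 2 (sale 20): sell min(20,32)=20. stock: 32 - 20 = 12. total_sold = 45
  Event 3 (sale 3): sell min(3,12)=3. stock: 12 - 3 = 9. total_sold = 48
  Event 4 (restock 33): 9 + 33 = 42
  Event 5 (restock 18): 42 + 18 = 60
  Event 6 (sale 23): sell min(23,60)=23. stock: 60 - 23 = 37. total_sold = 71
  Event 7 (restock 37): 37 + 37 = 74
  Event 8 (adjust +8): 74 + 8 = 82
  Event 9 (sale 18): sell min(18,82)=18. stock: 82 - 18 = 64. total_sold = 89
  Event 10 (return 6): 64 + 6 = 70
  Event 11 (restock 10): 70 + 10 = 80
  Event 12 (restock 19): 80 + 19 = 99
  Event 13 (restock 18): 99 + 18 = 117
  Event 14 (sale 5): sell min(5,117)=5. stock: 117 - 5 = 112. total_sold = 94
  Event 15 (return 3): 112 + 3 = 115
  Event 16 (sale 24): sell min(24,115)=24. stock: 115 - 24 = 91. total_sold = 118
Final: stock = 91, total_sold = 118

Checking against threshold 8:
  After event 1: stock=32 > 8
  After event 2: stock=12 > 8
  After event 3: stock=9 > 8
  After event 4: stock=42 > 8
  After event 5: stock=60 > 8
  After event 6: stock=37 > 8
  After event 7: stock=74 > 8
  After event 8: stock=82 > 8
  After event 9: stock=64 > 8
  After event 10: stock=70 > 8
  After event 11: stock=80 > 8
  After event 12: stock=99 > 8
  After event 13: stock=117 > 8
  After event 14: stock=112 > 8
  After event 15: stock=115 > 8
  After event 16: stock=91 > 8
Alert events: []. Count = 0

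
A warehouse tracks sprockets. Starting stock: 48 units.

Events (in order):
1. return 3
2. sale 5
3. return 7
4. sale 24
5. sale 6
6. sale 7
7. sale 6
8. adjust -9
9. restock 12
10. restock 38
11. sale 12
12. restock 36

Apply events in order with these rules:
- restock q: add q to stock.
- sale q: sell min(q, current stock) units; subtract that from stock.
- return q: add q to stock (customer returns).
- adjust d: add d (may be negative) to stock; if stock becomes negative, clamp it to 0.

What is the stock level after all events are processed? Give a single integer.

Processing events:
Start: stock = 48
  Event 1 (return 3): 48 + 3 = 51
  Event 2 (sale 5): sell min(5,51)=5. stock: 51 - 5 = 46. total_sold = 5
  Event 3 (return 7): 46 + 7 = 53
  Event 4 (sale 24): sell min(24,53)=24. stock: 53 - 24 = 29. total_sold = 29
  Event 5 (sale 6): sell min(6,29)=6. stock: 29 - 6 = 23. total_sold = 35
  Event 6 (sale 7): sell min(7,23)=7. stock: 23 - 7 = 16. total_sold = 42
  Event 7 (sale 6): sell min(6,16)=6. stock: 16 - 6 = 10. total_sold = 48
  Event 8 (adjust -9): 10 + -9 = 1
  Event 9 (restock 12): 1 + 12 = 13
  Event 10 (restock 38): 13 + 38 = 51
  Event 11 (sale 12): sell min(12,51)=12. stock: 51 - 12 = 39. total_sold = 60
  Event 12 (restock 36): 39 + 36 = 75
Final: stock = 75, total_sold = 60

Answer: 75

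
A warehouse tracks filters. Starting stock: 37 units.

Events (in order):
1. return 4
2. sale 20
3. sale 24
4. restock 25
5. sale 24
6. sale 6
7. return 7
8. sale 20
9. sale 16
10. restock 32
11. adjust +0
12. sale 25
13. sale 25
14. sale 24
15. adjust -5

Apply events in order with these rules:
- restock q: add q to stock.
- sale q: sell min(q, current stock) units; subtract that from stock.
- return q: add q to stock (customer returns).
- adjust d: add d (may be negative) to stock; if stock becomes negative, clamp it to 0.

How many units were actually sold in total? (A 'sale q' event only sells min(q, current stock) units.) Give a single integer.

Processing events:
Start: stock = 37
  Event 1 (return 4): 37 + 4 = 41
  Event 2 (sale 20): sell min(20,41)=20. stock: 41 - 20 = 21. total_sold = 20
  Event 3 (sale 24): sell min(24,21)=21. stock: 21 - 21 = 0. total_sold = 41
  Event 4 (restock 25): 0 + 25 = 25
  Event 5 (sale 24): sell min(24,25)=24. stock: 25 - 24 = 1. total_sold = 65
  Event 6 (sale 6): sell min(6,1)=1. stock: 1 - 1 = 0. total_sold = 66
  Event 7 (return 7): 0 + 7 = 7
  Event 8 (sale 20): sell min(20,7)=7. stock: 7 - 7 = 0. total_sold = 73
  Event 9 (sale 16): sell min(16,0)=0. stock: 0 - 0 = 0. total_sold = 73
  Event 10 (restock 32): 0 + 32 = 32
  Event 11 (adjust +0): 32 + 0 = 32
  Event 12 (sale 25): sell min(25,32)=25. stock: 32 - 25 = 7. total_sold = 98
  Event 13 (sale 25): sell min(25,7)=7. stock: 7 - 7 = 0. total_sold = 105
  Event 14 (sale 24): sell min(24,0)=0. stock: 0 - 0 = 0. total_sold = 105
  Event 15 (adjust -5): 0 + -5 = 0 (clamped to 0)
Final: stock = 0, total_sold = 105

Answer: 105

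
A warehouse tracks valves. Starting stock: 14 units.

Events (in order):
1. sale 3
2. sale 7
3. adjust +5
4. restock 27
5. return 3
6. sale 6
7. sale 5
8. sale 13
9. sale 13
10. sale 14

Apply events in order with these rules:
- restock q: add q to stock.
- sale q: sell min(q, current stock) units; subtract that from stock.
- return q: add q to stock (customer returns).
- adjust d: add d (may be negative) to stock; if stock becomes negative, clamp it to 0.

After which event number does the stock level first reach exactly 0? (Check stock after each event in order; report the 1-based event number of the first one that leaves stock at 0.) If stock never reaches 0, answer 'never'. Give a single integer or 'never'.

Answer: 10

Derivation:
Processing events:
Start: stock = 14
  Event 1 (sale 3): sell min(3,14)=3. stock: 14 - 3 = 11. total_sold = 3
  Event 2 (sale 7): sell min(7,11)=7. stock: 11 - 7 = 4. total_sold = 10
  Event 3 (adjust +5): 4 + 5 = 9
  Event 4 (restock 27): 9 + 27 = 36
  Event 5 (return 3): 36 + 3 = 39
  Event 6 (sale 6): sell min(6,39)=6. stock: 39 - 6 = 33. total_sold = 16
  Event 7 (sale 5): sell min(5,33)=5. stock: 33 - 5 = 28. total_sold = 21
  Event 8 (sale 13): sell min(13,28)=13. stock: 28 - 13 = 15. total_sold = 34
  Event 9 (sale 13): sell min(13,15)=13. stock: 15 - 13 = 2. total_sold = 47
  Event 10 (sale 14): sell min(14,2)=2. stock: 2 - 2 = 0. total_sold = 49
Final: stock = 0, total_sold = 49

First zero at event 10.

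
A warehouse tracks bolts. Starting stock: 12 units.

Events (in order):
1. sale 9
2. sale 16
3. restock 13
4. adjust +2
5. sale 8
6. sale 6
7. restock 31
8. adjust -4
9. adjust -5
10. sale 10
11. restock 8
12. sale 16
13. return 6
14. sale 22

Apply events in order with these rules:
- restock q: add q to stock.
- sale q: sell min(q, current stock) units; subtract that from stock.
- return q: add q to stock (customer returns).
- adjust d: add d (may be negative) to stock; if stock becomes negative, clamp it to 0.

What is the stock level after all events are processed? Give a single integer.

Answer: 0

Derivation:
Processing events:
Start: stock = 12
  Event 1 (sale 9): sell min(9,12)=9. stock: 12 - 9 = 3. total_sold = 9
  Event 2 (sale 16): sell min(16,3)=3. stock: 3 - 3 = 0. total_sold = 12
  Event 3 (restock 13): 0 + 13 = 13
  Event 4 (adjust +2): 13 + 2 = 15
  Event 5 (sale 8): sell min(8,15)=8. stock: 15 - 8 = 7. total_sold = 20
  Event 6 (sale 6): sell min(6,7)=6. stock: 7 - 6 = 1. total_sold = 26
  Event 7 (restock 31): 1 + 31 = 32
  Event 8 (adjust -4): 32 + -4 = 28
  Event 9 (adjust -5): 28 + -5 = 23
  Event 10 (sale 10): sell min(10,23)=10. stock: 23 - 10 = 13. total_sold = 36
  Event 11 (restock 8): 13 + 8 = 21
  Event 12 (sale 16): sell min(16,21)=16. stock: 21 - 16 = 5. total_sold = 52
  Event 13 (return 6): 5 + 6 = 11
  Event 14 (sale 22): sell min(22,11)=11. stock: 11 - 11 = 0. total_sold = 63
Final: stock = 0, total_sold = 63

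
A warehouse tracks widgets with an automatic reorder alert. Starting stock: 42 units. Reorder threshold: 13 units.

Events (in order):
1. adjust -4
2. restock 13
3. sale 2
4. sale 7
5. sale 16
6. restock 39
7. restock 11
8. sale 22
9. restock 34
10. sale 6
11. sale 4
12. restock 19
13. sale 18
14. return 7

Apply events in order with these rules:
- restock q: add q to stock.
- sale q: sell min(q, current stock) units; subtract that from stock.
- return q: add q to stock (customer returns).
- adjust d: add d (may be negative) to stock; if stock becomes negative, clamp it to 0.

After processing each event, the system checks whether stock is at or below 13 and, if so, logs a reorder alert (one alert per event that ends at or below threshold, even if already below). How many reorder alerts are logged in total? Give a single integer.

Answer: 0

Derivation:
Processing events:
Start: stock = 42
  Event 1 (adjust -4): 42 + -4 = 38
  Event 2 (restock 13): 38 + 13 = 51
  Event 3 (sale 2): sell min(2,51)=2. stock: 51 - 2 = 49. total_sold = 2
  Event 4 (sale 7): sell min(7,49)=7. stock: 49 - 7 = 42. total_sold = 9
  Event 5 (sale 16): sell min(16,42)=16. stock: 42 - 16 = 26. total_sold = 25
  Event 6 (restock 39): 26 + 39 = 65
  Event 7 (restock 11): 65 + 11 = 76
  Event 8 (sale 22): sell min(22,76)=22. stock: 76 - 22 = 54. total_sold = 47
  Event 9 (restock 34): 54 + 34 = 88
  Event 10 (sale 6): sell min(6,88)=6. stock: 88 - 6 = 82. total_sold = 53
  Event 11 (sale 4): sell min(4,82)=4. stock: 82 - 4 = 78. total_sold = 57
  Event 12 (restock 19): 78 + 19 = 97
  Event 13 (sale 18): sell min(18,97)=18. stock: 97 - 18 = 79. total_sold = 75
  Event 14 (return 7): 79 + 7 = 86
Final: stock = 86, total_sold = 75

Checking against threshold 13:
  After event 1: stock=38 > 13
  After event 2: stock=51 > 13
  After event 3: stock=49 > 13
  After event 4: stock=42 > 13
  After event 5: stock=26 > 13
  After event 6: stock=65 > 13
  After event 7: stock=76 > 13
  After event 8: stock=54 > 13
  After event 9: stock=88 > 13
  After event 10: stock=82 > 13
  After event 11: stock=78 > 13
  After event 12: stock=97 > 13
  After event 13: stock=79 > 13
  After event 14: stock=86 > 13
Alert events: []. Count = 0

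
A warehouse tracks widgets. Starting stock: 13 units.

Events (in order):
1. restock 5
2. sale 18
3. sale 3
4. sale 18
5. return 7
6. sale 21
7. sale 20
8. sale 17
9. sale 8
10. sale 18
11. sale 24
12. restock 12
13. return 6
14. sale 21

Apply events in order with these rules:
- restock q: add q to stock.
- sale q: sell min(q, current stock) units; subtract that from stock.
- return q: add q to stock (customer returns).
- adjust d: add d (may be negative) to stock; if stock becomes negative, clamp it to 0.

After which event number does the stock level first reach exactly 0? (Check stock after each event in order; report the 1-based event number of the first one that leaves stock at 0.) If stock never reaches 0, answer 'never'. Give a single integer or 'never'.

Processing events:
Start: stock = 13
  Event 1 (restock 5): 13 + 5 = 18
  Event 2 (sale 18): sell min(18,18)=18. stock: 18 - 18 = 0. total_sold = 18
  Event 3 (sale 3): sell min(3,0)=0. stock: 0 - 0 = 0. total_sold = 18
  Event 4 (sale 18): sell min(18,0)=0. stock: 0 - 0 = 0. total_sold = 18
  Event 5 (return 7): 0 + 7 = 7
  Event 6 (sale 21): sell min(21,7)=7. stock: 7 - 7 = 0. total_sold = 25
  Event 7 (sale 20): sell min(20,0)=0. stock: 0 - 0 = 0. total_sold = 25
  Event 8 (sale 17): sell min(17,0)=0. stock: 0 - 0 = 0. total_sold = 25
  Event 9 (sale 8): sell min(8,0)=0. stock: 0 - 0 = 0. total_sold = 25
  Event 10 (sale 18): sell min(18,0)=0. stock: 0 - 0 = 0. total_sold = 25
  Event 11 (sale 24): sell min(24,0)=0. stock: 0 - 0 = 0. total_sold = 25
  Event 12 (restock 12): 0 + 12 = 12
  Event 13 (return 6): 12 + 6 = 18
  Event 14 (sale 21): sell min(21,18)=18. stock: 18 - 18 = 0. total_sold = 43
Final: stock = 0, total_sold = 43

First zero at event 2.

Answer: 2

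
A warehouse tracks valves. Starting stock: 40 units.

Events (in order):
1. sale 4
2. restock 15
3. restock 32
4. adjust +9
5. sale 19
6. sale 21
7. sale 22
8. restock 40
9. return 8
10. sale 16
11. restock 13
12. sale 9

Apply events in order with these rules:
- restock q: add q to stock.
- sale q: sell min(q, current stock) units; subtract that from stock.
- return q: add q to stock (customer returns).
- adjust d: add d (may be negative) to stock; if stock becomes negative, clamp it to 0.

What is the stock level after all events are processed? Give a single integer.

Processing events:
Start: stock = 40
  Event 1 (sale 4): sell min(4,40)=4. stock: 40 - 4 = 36. total_sold = 4
  Event 2 (restock 15): 36 + 15 = 51
  Event 3 (restock 32): 51 + 32 = 83
  Event 4 (adjust +9): 83 + 9 = 92
  Event 5 (sale 19): sell min(19,92)=19. stock: 92 - 19 = 73. total_sold = 23
  Event 6 (sale 21): sell min(21,73)=21. stock: 73 - 21 = 52. total_sold = 44
  Event 7 (sale 22): sell min(22,52)=22. stock: 52 - 22 = 30. total_sold = 66
  Event 8 (restock 40): 30 + 40 = 70
  Event 9 (return 8): 70 + 8 = 78
  Event 10 (sale 16): sell min(16,78)=16. stock: 78 - 16 = 62. total_sold = 82
  Event 11 (restock 13): 62 + 13 = 75
  Event 12 (sale 9): sell min(9,75)=9. stock: 75 - 9 = 66. total_sold = 91
Final: stock = 66, total_sold = 91

Answer: 66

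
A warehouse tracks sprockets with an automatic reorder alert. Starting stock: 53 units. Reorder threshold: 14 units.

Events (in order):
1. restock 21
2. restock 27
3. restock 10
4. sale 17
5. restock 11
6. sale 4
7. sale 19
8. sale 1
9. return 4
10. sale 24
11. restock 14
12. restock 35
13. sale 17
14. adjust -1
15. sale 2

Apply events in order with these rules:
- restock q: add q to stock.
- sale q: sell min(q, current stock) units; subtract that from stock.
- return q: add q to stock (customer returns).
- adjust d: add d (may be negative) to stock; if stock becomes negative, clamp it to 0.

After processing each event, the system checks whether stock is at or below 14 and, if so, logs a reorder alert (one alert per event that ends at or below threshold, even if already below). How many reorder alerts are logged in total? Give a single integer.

Answer: 0

Derivation:
Processing events:
Start: stock = 53
  Event 1 (restock 21): 53 + 21 = 74
  Event 2 (restock 27): 74 + 27 = 101
  Event 3 (restock 10): 101 + 10 = 111
  Event 4 (sale 17): sell min(17,111)=17. stock: 111 - 17 = 94. total_sold = 17
  Event 5 (restock 11): 94 + 11 = 105
  Event 6 (sale 4): sell min(4,105)=4. stock: 105 - 4 = 101. total_sold = 21
  Event 7 (sale 19): sell min(19,101)=19. stock: 101 - 19 = 82. total_sold = 40
  Event 8 (sale 1): sell min(1,82)=1. stock: 82 - 1 = 81. total_sold = 41
  Event 9 (return 4): 81 + 4 = 85
  Event 10 (sale 24): sell min(24,85)=24. stock: 85 - 24 = 61. total_sold = 65
  Event 11 (restock 14): 61 + 14 = 75
  Event 12 (restock 35): 75 + 35 = 110
  Event 13 (sale 17): sell min(17,110)=17. stock: 110 - 17 = 93. total_sold = 82
  Event 14 (adjust -1): 93 + -1 = 92
  Event 15 (sale 2): sell min(2,92)=2. stock: 92 - 2 = 90. total_sold = 84
Final: stock = 90, total_sold = 84

Checking against threshold 14:
  After event 1: stock=74 > 14
  After event 2: stock=101 > 14
  After event 3: stock=111 > 14
  After event 4: stock=94 > 14
  After event 5: stock=105 > 14
  After event 6: stock=101 > 14
  After event 7: stock=82 > 14
  After event 8: stock=81 > 14
  After event 9: stock=85 > 14
  After event 10: stock=61 > 14
  After event 11: stock=75 > 14
  After event 12: stock=110 > 14
  After event 13: stock=93 > 14
  After event 14: stock=92 > 14
  After event 15: stock=90 > 14
Alert events: []. Count = 0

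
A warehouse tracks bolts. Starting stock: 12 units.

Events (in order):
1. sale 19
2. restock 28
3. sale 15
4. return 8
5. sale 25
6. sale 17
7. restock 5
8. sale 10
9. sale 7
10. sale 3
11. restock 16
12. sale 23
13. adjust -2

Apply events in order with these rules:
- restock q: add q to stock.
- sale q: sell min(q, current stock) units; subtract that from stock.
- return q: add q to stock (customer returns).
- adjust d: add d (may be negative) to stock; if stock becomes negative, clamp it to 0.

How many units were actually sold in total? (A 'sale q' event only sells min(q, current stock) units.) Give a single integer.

Answer: 69

Derivation:
Processing events:
Start: stock = 12
  Event 1 (sale 19): sell min(19,12)=12. stock: 12 - 12 = 0. total_sold = 12
  Event 2 (restock 28): 0 + 28 = 28
  Event 3 (sale 15): sell min(15,28)=15. stock: 28 - 15 = 13. total_sold = 27
  Event 4 (return 8): 13 + 8 = 21
  Event 5 (sale 25): sell min(25,21)=21. stock: 21 - 21 = 0. total_sold = 48
  Event 6 (sale 17): sell min(17,0)=0. stock: 0 - 0 = 0. total_sold = 48
  Event 7 (restock 5): 0 + 5 = 5
  Event 8 (sale 10): sell min(10,5)=5. stock: 5 - 5 = 0. total_sold = 53
  Event 9 (sale 7): sell min(7,0)=0. stock: 0 - 0 = 0. total_sold = 53
  Event 10 (sale 3): sell min(3,0)=0. stock: 0 - 0 = 0. total_sold = 53
  Event 11 (restock 16): 0 + 16 = 16
  Event 12 (sale 23): sell min(23,16)=16. stock: 16 - 16 = 0. total_sold = 69
  Event 13 (adjust -2): 0 + -2 = 0 (clamped to 0)
Final: stock = 0, total_sold = 69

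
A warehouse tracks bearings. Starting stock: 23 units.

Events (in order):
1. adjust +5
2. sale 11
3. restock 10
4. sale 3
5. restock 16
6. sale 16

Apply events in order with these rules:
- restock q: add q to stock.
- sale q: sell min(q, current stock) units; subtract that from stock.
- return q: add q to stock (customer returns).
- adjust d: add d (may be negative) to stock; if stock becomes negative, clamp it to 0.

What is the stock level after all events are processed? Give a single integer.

Processing events:
Start: stock = 23
  Event 1 (adjust +5): 23 + 5 = 28
  Event 2 (sale 11): sell min(11,28)=11. stock: 28 - 11 = 17. total_sold = 11
  Event 3 (restock 10): 17 + 10 = 27
  Event 4 (sale 3): sell min(3,27)=3. stock: 27 - 3 = 24. total_sold = 14
  Event 5 (restock 16): 24 + 16 = 40
  Event 6 (sale 16): sell min(16,40)=16. stock: 40 - 16 = 24. total_sold = 30
Final: stock = 24, total_sold = 30

Answer: 24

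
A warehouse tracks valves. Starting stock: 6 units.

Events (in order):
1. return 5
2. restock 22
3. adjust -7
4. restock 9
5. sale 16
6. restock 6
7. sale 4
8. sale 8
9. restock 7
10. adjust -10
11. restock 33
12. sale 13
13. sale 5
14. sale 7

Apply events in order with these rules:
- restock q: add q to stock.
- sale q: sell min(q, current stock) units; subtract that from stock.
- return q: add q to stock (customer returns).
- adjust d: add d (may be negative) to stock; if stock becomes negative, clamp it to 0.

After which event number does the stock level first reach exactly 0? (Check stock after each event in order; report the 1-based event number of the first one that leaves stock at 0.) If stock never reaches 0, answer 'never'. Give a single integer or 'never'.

Processing events:
Start: stock = 6
  Event 1 (return 5): 6 + 5 = 11
  Event 2 (restock 22): 11 + 22 = 33
  Event 3 (adjust -7): 33 + -7 = 26
  Event 4 (restock 9): 26 + 9 = 35
  Event 5 (sale 16): sell min(16,35)=16. stock: 35 - 16 = 19. total_sold = 16
  Event 6 (restock 6): 19 + 6 = 25
  Event 7 (sale 4): sell min(4,25)=4. stock: 25 - 4 = 21. total_sold = 20
  Event 8 (sale 8): sell min(8,21)=8. stock: 21 - 8 = 13. total_sold = 28
  Event 9 (restock 7): 13 + 7 = 20
  Event 10 (adjust -10): 20 + -10 = 10
  Event 11 (restock 33): 10 + 33 = 43
  Event 12 (sale 13): sell min(13,43)=13. stock: 43 - 13 = 30. total_sold = 41
  Event 13 (sale 5): sell min(5,30)=5. stock: 30 - 5 = 25. total_sold = 46
  Event 14 (sale 7): sell min(7,25)=7. stock: 25 - 7 = 18. total_sold = 53
Final: stock = 18, total_sold = 53

Stock never reaches 0.

Answer: never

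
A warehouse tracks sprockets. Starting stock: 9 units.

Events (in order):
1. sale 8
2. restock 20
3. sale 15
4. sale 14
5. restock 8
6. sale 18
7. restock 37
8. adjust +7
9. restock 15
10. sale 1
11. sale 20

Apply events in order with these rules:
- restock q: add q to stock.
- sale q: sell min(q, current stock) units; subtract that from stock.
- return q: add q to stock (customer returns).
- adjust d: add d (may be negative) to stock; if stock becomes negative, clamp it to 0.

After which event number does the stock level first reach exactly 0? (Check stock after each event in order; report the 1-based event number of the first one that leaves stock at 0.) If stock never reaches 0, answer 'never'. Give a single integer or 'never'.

Answer: 4

Derivation:
Processing events:
Start: stock = 9
  Event 1 (sale 8): sell min(8,9)=8. stock: 9 - 8 = 1. total_sold = 8
  Event 2 (restock 20): 1 + 20 = 21
  Event 3 (sale 15): sell min(15,21)=15. stock: 21 - 15 = 6. total_sold = 23
  Event 4 (sale 14): sell min(14,6)=6. stock: 6 - 6 = 0. total_sold = 29
  Event 5 (restock 8): 0 + 8 = 8
  Event 6 (sale 18): sell min(18,8)=8. stock: 8 - 8 = 0. total_sold = 37
  Event 7 (restock 37): 0 + 37 = 37
  Event 8 (adjust +7): 37 + 7 = 44
  Event 9 (restock 15): 44 + 15 = 59
  Event 10 (sale 1): sell min(1,59)=1. stock: 59 - 1 = 58. total_sold = 38
  Event 11 (sale 20): sell min(20,58)=20. stock: 58 - 20 = 38. total_sold = 58
Final: stock = 38, total_sold = 58

First zero at event 4.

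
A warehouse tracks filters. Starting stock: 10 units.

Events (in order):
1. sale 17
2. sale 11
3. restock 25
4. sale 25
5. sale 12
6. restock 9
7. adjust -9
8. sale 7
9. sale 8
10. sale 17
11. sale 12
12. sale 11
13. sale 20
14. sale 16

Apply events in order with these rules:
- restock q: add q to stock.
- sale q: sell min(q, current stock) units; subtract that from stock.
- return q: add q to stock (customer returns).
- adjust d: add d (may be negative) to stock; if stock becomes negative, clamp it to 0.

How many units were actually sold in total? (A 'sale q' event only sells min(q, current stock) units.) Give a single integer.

Answer: 35

Derivation:
Processing events:
Start: stock = 10
  Event 1 (sale 17): sell min(17,10)=10. stock: 10 - 10 = 0. total_sold = 10
  Event 2 (sale 11): sell min(11,0)=0. stock: 0 - 0 = 0. total_sold = 10
  Event 3 (restock 25): 0 + 25 = 25
  Event 4 (sale 25): sell min(25,25)=25. stock: 25 - 25 = 0. total_sold = 35
  Event 5 (sale 12): sell min(12,0)=0. stock: 0 - 0 = 0. total_sold = 35
  Event 6 (restock 9): 0 + 9 = 9
  Event 7 (adjust -9): 9 + -9 = 0
  Event 8 (sale 7): sell min(7,0)=0. stock: 0 - 0 = 0. total_sold = 35
  Event 9 (sale 8): sell min(8,0)=0. stock: 0 - 0 = 0. total_sold = 35
  Event 10 (sale 17): sell min(17,0)=0. stock: 0 - 0 = 0. total_sold = 35
  Event 11 (sale 12): sell min(12,0)=0. stock: 0 - 0 = 0. total_sold = 35
  Event 12 (sale 11): sell min(11,0)=0. stock: 0 - 0 = 0. total_sold = 35
  Event 13 (sale 20): sell min(20,0)=0. stock: 0 - 0 = 0. total_sold = 35
  Event 14 (sale 16): sell min(16,0)=0. stock: 0 - 0 = 0. total_sold = 35
Final: stock = 0, total_sold = 35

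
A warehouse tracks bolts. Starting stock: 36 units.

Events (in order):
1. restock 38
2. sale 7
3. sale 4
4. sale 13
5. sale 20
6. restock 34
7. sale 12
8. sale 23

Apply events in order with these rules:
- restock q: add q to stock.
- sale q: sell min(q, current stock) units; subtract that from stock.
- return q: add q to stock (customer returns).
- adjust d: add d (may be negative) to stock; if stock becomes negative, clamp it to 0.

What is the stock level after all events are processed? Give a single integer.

Answer: 29

Derivation:
Processing events:
Start: stock = 36
  Event 1 (restock 38): 36 + 38 = 74
  Event 2 (sale 7): sell min(7,74)=7. stock: 74 - 7 = 67. total_sold = 7
  Event 3 (sale 4): sell min(4,67)=4. stock: 67 - 4 = 63. total_sold = 11
  Event 4 (sale 13): sell min(13,63)=13. stock: 63 - 13 = 50. total_sold = 24
  Event 5 (sale 20): sell min(20,50)=20. stock: 50 - 20 = 30. total_sold = 44
  Event 6 (restock 34): 30 + 34 = 64
  Event 7 (sale 12): sell min(12,64)=12. stock: 64 - 12 = 52. total_sold = 56
  Event 8 (sale 23): sell min(23,52)=23. stock: 52 - 23 = 29. total_sold = 79
Final: stock = 29, total_sold = 79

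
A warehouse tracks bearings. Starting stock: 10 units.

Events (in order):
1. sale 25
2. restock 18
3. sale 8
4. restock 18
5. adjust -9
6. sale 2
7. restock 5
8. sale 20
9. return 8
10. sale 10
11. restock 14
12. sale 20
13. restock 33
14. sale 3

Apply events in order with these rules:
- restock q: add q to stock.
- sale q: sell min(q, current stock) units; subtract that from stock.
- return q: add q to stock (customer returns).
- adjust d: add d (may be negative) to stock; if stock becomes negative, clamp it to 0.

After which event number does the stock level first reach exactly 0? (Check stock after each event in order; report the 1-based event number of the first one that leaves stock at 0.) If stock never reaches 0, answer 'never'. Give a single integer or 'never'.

Processing events:
Start: stock = 10
  Event 1 (sale 25): sell min(25,10)=10. stock: 10 - 10 = 0. total_sold = 10
  Event 2 (restock 18): 0 + 18 = 18
  Event 3 (sale 8): sell min(8,18)=8. stock: 18 - 8 = 10. total_sold = 18
  Event 4 (restock 18): 10 + 18 = 28
  Event 5 (adjust -9): 28 + -9 = 19
  Event 6 (sale 2): sell min(2,19)=2. stock: 19 - 2 = 17. total_sold = 20
  Event 7 (restock 5): 17 + 5 = 22
  Event 8 (sale 20): sell min(20,22)=20. stock: 22 - 20 = 2. total_sold = 40
  Event 9 (return 8): 2 + 8 = 10
  Event 10 (sale 10): sell min(10,10)=10. stock: 10 - 10 = 0. total_sold = 50
  Event 11 (restock 14): 0 + 14 = 14
  Event 12 (sale 20): sell min(20,14)=14. stock: 14 - 14 = 0. total_sold = 64
  Event 13 (restock 33): 0 + 33 = 33
  Event 14 (sale 3): sell min(3,33)=3. stock: 33 - 3 = 30. total_sold = 67
Final: stock = 30, total_sold = 67

First zero at event 1.

Answer: 1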